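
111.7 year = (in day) 4.077e+04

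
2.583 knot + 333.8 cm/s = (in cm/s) 466.7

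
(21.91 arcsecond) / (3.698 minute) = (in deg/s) 2.743e-05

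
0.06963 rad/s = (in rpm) 0.6649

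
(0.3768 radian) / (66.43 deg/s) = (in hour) 9.027e-05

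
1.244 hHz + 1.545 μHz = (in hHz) 1.244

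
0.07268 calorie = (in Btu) 0.0002882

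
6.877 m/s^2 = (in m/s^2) 6.877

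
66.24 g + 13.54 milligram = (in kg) 0.06625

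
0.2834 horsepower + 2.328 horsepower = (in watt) 1947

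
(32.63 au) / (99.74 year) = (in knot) 3017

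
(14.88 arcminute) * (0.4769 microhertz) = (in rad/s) 2.064e-09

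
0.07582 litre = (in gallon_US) 0.02003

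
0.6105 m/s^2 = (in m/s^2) 0.6105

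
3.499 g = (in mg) 3499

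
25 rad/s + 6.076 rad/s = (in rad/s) 31.08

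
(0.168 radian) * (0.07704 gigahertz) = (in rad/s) 1.294e+07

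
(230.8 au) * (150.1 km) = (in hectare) 5.183e+14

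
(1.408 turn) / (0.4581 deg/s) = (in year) 3.509e-05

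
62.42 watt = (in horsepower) 0.08371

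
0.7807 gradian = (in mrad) 12.26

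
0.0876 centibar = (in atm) 0.0008645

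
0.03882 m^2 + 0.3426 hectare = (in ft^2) 3.688e+04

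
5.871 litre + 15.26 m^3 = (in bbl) 96.02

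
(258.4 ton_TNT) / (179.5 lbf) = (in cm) 1.354e+11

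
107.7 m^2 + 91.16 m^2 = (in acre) 0.04914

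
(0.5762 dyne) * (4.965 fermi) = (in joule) 2.861e-20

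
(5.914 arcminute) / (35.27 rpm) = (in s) 0.0004658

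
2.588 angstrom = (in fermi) 2.588e+05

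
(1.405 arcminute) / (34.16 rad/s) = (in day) 1.385e-10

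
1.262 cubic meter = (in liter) 1262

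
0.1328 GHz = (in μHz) 1.328e+14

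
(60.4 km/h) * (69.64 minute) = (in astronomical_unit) 4.686e-07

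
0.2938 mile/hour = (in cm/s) 13.13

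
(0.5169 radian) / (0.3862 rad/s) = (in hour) 0.0003718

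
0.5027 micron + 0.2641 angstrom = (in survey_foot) 1.649e-06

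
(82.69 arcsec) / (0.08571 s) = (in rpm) 0.04467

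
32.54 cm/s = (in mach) 0.0009557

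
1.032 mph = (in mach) 0.001355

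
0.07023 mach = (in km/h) 86.09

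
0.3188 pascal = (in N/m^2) 0.3188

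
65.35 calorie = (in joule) 273.4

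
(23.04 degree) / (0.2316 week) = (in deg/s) 0.0001645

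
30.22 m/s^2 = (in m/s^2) 30.22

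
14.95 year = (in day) 5457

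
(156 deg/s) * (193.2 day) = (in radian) 4.545e+07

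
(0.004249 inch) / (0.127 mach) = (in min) 4.16e-08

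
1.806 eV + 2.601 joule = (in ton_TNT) 6.217e-10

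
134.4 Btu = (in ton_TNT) 3.389e-05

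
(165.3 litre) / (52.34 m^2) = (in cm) 0.3158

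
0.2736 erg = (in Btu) 2.593e-11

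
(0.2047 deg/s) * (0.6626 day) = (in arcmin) 7.031e+05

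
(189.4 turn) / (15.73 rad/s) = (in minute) 1.261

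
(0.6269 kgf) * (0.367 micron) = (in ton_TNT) 5.393e-16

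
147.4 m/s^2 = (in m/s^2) 147.4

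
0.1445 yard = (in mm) 132.1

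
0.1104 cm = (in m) 0.001104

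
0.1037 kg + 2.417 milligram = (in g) 103.7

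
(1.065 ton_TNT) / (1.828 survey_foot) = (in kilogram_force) 8.155e+08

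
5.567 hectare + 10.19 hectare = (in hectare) 15.76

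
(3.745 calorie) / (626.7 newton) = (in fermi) 2.5e+13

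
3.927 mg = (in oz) 0.0001385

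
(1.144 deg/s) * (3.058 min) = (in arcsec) 7.556e+05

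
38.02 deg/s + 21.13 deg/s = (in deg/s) 59.15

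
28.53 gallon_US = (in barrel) 0.6793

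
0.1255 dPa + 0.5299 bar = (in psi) 7.686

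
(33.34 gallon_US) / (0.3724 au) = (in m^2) 2.265e-12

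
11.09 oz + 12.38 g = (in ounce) 11.53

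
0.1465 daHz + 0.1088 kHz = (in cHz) 1.103e+04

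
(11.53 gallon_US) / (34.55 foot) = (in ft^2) 0.04461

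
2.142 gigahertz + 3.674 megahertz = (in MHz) 2146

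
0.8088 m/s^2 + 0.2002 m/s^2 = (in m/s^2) 1.009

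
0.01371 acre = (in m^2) 55.48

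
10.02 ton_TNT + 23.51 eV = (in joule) 4.192e+10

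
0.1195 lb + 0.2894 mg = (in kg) 0.0542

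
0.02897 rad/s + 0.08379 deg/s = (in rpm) 0.2906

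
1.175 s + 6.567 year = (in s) 2.071e+08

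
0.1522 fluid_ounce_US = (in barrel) 2.831e-05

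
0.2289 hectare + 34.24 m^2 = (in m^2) 2323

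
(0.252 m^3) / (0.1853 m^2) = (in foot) 4.462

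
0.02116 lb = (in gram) 9.598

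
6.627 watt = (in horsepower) 0.008887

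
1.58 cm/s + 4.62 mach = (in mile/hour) 3519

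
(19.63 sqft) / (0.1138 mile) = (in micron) 9958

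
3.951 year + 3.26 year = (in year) 7.211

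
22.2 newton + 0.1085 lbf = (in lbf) 5.099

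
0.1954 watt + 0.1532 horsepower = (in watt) 114.4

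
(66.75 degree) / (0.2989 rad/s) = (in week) 6.445e-06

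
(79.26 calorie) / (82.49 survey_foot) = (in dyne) 1.319e+06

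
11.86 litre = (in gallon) 3.133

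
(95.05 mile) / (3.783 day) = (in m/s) 0.468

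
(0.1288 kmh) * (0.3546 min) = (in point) 2158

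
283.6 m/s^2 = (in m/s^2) 283.6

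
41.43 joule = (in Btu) 0.03927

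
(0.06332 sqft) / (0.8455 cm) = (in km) 0.0006958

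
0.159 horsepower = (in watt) 118.6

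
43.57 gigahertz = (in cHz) 4.357e+12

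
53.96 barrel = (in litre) 8579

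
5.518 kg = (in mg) 5.518e+06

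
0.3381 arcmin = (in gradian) 0.006261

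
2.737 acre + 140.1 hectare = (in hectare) 141.2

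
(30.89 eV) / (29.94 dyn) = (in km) 1.653e-17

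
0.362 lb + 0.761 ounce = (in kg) 0.1858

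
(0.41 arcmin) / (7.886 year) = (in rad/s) 4.796e-13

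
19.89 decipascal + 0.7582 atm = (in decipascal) 7.683e+05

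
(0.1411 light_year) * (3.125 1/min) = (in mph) 1.555e+14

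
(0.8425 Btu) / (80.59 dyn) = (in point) 3.127e+09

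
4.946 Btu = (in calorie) 1247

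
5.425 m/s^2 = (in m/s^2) 5.425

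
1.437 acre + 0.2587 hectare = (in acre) 2.076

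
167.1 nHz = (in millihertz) 0.0001671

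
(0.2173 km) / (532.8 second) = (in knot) 0.7928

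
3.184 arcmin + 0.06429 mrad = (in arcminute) 3.405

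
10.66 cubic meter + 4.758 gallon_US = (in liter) 1.068e+04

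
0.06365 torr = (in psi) 0.001231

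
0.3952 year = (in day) 144.2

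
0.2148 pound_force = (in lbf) 0.2148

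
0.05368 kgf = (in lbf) 0.1183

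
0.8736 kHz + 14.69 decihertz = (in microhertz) 8.751e+08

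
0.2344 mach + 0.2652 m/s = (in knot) 155.7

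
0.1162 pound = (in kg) 0.05271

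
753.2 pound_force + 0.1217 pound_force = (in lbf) 753.3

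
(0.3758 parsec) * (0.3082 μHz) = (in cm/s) 3.574e+11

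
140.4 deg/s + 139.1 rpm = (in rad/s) 17.02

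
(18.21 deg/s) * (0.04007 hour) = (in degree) 2627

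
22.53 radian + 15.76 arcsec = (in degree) 1291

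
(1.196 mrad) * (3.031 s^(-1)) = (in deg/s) 0.2077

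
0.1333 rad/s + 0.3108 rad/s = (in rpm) 4.241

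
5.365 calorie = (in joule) 22.45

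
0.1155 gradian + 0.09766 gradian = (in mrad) 3.348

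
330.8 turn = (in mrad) 2.078e+06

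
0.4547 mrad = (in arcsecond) 93.79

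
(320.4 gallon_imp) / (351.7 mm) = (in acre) 0.001023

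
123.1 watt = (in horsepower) 0.1651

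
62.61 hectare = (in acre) 154.7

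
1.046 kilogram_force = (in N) 10.26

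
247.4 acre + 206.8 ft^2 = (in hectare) 100.1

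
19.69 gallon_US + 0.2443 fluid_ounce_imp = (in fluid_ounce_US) 2521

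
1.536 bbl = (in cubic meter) 0.2442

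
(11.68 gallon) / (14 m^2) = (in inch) 0.1243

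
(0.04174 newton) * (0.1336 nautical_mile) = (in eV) 6.446e+19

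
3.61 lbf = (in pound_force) 3.61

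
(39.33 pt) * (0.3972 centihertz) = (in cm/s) 0.005511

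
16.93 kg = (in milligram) 1.693e+07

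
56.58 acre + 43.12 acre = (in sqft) 4.343e+06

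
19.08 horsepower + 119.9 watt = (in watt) 1.435e+04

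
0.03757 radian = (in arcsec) 7749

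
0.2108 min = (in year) 4.011e-07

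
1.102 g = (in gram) 1.102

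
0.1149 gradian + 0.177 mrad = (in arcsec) 408.8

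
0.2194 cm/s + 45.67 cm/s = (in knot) 0.892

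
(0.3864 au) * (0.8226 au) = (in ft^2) 7.657e+22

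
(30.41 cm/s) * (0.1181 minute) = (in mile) 0.001339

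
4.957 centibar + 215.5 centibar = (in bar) 2.205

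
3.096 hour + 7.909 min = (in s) 1.162e+04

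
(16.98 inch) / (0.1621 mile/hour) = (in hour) 0.001653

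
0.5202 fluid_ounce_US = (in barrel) 9.676e-05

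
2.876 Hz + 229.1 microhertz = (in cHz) 287.6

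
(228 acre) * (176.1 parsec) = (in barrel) 3.154e+25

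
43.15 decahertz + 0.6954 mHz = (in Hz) 431.5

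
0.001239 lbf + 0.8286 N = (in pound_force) 0.1875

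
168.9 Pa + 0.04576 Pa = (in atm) 0.001667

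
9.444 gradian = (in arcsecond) 3.06e+04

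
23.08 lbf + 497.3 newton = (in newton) 600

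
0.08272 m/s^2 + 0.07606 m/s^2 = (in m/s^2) 0.1588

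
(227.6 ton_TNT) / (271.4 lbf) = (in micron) 7.888e+14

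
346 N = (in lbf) 77.78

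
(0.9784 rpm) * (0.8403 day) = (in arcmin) 2.557e+07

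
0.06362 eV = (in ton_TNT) 2.436e-30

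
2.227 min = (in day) 0.001547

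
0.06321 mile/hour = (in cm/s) 2.826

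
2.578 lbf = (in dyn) 1.147e+06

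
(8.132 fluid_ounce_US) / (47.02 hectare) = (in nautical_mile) 2.762e-13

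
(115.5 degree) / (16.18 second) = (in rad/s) 0.1246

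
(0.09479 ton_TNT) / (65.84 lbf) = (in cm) 1.354e+08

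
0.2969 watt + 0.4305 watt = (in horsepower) 0.0009755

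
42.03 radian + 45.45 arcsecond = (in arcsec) 8.669e+06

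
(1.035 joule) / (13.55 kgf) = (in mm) 7.789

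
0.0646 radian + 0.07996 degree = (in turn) 0.0105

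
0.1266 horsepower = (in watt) 94.41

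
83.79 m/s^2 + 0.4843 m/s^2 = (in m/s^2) 84.27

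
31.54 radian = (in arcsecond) 6.506e+06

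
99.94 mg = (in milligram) 99.94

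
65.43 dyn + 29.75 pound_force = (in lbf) 29.75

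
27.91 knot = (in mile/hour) 32.12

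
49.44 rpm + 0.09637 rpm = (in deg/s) 297.2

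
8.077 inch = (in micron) 2.052e+05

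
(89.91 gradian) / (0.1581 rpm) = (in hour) 0.0237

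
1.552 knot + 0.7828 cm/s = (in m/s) 0.8062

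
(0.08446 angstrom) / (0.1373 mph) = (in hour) 3.822e-14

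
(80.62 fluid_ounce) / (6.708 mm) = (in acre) 8.783e-05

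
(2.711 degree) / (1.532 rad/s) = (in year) 9.794e-10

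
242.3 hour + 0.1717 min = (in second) 8.723e+05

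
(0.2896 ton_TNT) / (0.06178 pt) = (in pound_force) 1.25e+13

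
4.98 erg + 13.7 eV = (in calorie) 1.19e-07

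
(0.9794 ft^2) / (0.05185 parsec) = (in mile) 3.534e-20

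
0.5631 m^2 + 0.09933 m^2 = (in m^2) 0.6624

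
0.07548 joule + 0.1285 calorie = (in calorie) 0.1465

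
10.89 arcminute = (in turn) 0.0005042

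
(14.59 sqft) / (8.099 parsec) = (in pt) 1.537e-14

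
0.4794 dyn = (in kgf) 4.889e-07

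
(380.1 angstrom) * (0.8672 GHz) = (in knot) 64.07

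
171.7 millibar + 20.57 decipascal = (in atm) 0.1695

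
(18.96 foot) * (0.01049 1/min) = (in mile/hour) 0.00226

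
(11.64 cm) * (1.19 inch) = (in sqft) 0.03787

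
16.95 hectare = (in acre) 41.88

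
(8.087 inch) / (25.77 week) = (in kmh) 4.745e-08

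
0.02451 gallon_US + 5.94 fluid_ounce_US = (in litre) 0.2684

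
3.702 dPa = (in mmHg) 0.002777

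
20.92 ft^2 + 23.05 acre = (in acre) 23.05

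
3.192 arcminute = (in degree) 0.0532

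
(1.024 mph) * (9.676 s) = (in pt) 1.256e+04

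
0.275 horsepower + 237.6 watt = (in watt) 442.7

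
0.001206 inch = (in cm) 0.003063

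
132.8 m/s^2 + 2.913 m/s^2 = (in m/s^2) 135.7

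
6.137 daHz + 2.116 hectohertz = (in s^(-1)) 273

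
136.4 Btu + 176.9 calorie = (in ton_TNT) 3.457e-05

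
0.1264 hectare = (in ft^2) 1.361e+04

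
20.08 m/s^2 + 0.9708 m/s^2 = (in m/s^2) 21.05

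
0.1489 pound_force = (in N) 0.6623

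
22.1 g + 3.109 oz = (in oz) 3.889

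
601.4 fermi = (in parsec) 1.949e-29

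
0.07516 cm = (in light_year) 7.944e-20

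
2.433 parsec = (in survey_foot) 2.463e+17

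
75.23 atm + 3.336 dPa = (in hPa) 7.623e+04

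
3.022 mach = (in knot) 2000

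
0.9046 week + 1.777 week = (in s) 1.622e+06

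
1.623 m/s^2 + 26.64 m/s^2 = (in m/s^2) 28.26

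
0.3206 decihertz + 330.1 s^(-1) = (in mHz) 3.301e+05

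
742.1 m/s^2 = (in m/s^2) 742.1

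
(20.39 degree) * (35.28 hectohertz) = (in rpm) 1.199e+04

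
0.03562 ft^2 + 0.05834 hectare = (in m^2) 583.4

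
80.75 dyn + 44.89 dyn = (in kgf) 0.0001281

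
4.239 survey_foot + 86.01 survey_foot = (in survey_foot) 90.25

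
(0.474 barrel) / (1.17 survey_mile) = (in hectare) 4.002e-09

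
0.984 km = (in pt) 2.789e+06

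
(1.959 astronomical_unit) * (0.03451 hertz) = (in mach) 2.97e+07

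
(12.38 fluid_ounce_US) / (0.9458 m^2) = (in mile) 2.405e-07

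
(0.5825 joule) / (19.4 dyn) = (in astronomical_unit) 2.007e-08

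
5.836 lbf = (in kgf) 2.647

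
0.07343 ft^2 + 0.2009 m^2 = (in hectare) 2.077e-05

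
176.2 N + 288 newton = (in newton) 464.2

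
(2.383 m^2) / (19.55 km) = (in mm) 0.1219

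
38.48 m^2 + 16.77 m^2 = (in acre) 0.01365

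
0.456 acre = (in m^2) 1845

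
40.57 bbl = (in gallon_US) 1704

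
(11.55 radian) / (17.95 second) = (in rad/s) 0.6435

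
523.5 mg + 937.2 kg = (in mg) 9.372e+08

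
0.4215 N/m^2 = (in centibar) 0.0004215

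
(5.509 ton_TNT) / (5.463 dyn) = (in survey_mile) 2.622e+11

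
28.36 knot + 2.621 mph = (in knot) 30.64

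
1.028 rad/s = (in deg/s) 58.9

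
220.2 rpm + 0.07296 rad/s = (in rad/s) 23.13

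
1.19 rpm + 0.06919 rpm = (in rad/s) 0.1319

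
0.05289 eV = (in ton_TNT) 2.025e-30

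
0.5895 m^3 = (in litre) 589.5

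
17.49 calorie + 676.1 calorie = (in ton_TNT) 6.936e-07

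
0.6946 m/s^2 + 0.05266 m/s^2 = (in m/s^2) 0.7473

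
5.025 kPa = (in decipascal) 5.025e+04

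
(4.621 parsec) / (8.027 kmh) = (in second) 6.395e+16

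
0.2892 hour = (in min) 17.35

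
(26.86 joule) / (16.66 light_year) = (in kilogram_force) 1.738e-17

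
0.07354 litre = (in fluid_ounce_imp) 2.588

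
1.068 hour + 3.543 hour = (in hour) 4.611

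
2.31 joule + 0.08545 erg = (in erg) 2.31e+07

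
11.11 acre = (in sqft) 4.84e+05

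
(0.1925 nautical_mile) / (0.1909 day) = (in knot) 0.04202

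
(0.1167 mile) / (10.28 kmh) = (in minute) 1.096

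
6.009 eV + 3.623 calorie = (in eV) 9.461e+19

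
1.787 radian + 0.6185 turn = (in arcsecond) 1.17e+06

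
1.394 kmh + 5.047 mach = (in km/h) 6188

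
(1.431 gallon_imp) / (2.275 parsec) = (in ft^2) 9.975e-19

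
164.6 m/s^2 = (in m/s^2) 164.6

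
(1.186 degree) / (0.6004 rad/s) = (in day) 3.99e-07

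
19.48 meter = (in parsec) 6.313e-16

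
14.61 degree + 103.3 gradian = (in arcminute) 6455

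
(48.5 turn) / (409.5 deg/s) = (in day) 0.0004935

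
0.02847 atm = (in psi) 0.4184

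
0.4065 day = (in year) 0.001114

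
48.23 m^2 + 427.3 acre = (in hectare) 172.9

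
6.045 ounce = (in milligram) 1.714e+05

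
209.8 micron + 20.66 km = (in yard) 2.259e+04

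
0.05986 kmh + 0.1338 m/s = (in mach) 0.0004418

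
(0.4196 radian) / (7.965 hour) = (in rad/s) 1.463e-05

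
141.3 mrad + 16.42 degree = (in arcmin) 1471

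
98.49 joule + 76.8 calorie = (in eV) 2.62e+21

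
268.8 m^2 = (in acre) 0.06642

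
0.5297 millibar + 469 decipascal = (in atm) 0.0009856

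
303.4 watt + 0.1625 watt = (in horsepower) 0.4071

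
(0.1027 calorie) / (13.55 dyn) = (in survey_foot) 1.04e+04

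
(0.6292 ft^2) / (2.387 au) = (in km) 1.637e-16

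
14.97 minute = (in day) 0.0104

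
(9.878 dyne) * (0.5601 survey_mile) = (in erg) 8.904e+05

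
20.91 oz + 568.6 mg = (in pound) 1.308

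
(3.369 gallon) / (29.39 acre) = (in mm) 0.0001072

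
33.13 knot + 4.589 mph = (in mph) 42.71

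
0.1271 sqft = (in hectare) 1.181e-06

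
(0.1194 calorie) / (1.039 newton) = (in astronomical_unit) 3.214e-12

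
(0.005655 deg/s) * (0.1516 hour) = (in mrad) 53.87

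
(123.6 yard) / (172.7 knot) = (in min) 0.0212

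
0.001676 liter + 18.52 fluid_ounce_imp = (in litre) 0.5279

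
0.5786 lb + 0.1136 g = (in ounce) 9.262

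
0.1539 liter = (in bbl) 0.000968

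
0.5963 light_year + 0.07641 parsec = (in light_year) 0.8455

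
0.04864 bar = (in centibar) 4.864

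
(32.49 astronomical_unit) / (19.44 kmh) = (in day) 1.042e+07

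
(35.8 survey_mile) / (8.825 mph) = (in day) 0.169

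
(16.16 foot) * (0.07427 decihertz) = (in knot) 0.07111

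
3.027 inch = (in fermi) 7.689e+13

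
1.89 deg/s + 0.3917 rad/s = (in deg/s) 24.33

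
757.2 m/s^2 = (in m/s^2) 757.2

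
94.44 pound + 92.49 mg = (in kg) 42.84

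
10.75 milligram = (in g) 0.01075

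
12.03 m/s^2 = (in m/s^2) 12.03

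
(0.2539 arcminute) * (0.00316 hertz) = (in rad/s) 2.334e-07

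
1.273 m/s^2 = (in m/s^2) 1.273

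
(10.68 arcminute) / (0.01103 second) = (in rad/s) 0.2817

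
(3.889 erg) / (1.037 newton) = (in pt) 0.001063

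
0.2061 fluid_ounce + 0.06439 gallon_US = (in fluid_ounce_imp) 8.793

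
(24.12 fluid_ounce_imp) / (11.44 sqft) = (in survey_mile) 4.007e-07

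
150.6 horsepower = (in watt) 1.123e+05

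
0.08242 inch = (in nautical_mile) 1.13e-06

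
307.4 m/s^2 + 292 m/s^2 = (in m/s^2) 599.4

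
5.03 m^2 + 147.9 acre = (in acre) 147.9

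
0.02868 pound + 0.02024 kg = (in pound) 0.0733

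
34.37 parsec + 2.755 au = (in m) 1.061e+18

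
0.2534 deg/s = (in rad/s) 0.004423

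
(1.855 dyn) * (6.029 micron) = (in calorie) 2.673e-11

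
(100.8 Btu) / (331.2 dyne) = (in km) 3.211e+04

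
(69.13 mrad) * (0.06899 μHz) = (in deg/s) 2.733e-07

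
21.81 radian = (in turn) 3.471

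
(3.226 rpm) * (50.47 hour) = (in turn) 9769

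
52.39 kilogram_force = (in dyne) 5.138e+07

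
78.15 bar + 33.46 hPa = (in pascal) 7.818e+06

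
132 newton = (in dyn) 1.32e+07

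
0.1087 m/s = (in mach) 0.0003192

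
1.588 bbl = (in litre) 252.5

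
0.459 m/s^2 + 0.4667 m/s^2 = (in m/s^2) 0.9257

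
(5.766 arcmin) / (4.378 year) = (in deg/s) 6.961e-10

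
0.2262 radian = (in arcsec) 4.666e+04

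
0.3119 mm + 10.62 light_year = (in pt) 2.848e+20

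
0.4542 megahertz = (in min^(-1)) 2.725e+07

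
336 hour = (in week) 2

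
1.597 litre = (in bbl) 0.01004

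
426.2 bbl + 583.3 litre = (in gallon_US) 1.805e+04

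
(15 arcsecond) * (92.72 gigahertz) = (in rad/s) 6.743e+06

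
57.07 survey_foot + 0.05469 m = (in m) 17.45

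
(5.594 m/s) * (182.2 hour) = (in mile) 2280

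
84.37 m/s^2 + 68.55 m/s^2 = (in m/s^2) 152.9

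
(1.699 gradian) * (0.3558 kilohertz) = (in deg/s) 544.1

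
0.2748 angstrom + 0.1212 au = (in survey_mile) 1.127e+07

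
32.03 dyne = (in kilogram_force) 3.266e-05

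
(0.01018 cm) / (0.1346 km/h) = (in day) 3.151e-08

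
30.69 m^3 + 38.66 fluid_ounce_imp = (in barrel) 193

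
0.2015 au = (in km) 3.014e+07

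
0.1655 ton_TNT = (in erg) 6.925e+15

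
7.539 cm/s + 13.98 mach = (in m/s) 4760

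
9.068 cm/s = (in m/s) 0.09068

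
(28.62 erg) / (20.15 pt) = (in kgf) 4.106e-05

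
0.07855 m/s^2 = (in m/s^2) 0.07855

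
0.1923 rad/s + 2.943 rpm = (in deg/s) 28.68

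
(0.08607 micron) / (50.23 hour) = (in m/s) 4.76e-13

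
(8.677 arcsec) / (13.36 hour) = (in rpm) 8.352e-09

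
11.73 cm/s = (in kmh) 0.4223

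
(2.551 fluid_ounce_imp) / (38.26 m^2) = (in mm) 0.001894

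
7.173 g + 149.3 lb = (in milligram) 6.773e+07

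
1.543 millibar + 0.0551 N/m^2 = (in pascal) 154.4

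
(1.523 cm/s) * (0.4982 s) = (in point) 21.51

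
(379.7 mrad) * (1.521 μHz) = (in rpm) 5.515e-06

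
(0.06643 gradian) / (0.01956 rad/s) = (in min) 0.0008891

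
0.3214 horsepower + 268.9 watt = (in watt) 508.6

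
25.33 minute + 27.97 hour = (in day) 1.183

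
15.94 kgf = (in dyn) 1.563e+07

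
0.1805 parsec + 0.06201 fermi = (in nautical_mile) 3.007e+12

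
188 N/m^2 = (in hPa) 1.88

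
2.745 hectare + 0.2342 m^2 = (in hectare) 2.745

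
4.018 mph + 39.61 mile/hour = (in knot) 37.91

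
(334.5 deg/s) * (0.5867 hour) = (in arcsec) 2.543e+09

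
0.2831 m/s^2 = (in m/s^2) 0.2831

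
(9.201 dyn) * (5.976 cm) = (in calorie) 1.314e-06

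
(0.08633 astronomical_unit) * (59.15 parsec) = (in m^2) 2.357e+28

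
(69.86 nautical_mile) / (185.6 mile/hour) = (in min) 25.99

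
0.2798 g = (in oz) 0.00987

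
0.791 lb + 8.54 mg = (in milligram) 3.588e+05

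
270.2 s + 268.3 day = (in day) 268.3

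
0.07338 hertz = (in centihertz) 7.338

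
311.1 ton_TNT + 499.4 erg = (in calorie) 3.111e+11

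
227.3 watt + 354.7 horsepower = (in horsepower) 355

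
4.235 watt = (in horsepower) 0.005679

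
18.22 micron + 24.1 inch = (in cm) 61.22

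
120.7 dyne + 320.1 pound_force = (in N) 1424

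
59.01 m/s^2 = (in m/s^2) 59.01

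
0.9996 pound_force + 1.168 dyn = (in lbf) 0.9996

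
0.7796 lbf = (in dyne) 3.468e+05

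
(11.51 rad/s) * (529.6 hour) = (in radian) 2.194e+07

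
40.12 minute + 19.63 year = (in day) 7165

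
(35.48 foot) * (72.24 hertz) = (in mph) 1748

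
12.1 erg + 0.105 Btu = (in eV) 6.914e+20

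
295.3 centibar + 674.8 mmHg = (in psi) 55.88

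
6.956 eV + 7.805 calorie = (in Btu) 0.03095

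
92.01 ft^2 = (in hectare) 0.0008548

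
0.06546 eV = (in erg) 1.049e-13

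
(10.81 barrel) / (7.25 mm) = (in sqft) 2552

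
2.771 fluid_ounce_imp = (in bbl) 0.0004952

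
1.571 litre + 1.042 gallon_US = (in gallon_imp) 1.213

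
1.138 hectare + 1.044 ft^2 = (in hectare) 1.138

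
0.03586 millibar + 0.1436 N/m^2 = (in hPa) 0.0373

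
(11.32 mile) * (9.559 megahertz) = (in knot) 3.385e+11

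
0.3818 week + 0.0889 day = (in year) 0.007566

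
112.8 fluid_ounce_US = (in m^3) 0.003336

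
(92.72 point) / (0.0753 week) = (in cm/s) 7.182e-05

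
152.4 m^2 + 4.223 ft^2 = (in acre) 0.03776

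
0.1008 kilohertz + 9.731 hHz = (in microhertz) 1.074e+09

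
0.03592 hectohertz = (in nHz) 3.592e+09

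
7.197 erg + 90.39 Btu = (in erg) 9.537e+11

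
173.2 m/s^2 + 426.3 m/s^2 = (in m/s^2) 599.5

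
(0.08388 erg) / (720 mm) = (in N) 1.165e-08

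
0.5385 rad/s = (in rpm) 5.142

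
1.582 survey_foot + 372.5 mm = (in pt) 2423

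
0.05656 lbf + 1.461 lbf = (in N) 6.75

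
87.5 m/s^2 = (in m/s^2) 87.5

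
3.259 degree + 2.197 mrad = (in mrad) 59.08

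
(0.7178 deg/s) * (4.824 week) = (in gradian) 2.327e+06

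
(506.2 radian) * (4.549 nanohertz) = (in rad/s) 2.303e-06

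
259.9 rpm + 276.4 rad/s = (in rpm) 2899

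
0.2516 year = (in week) 13.12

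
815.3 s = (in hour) 0.2265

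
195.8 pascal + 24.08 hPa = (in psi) 0.3776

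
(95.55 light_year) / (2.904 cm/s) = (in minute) 5.188e+17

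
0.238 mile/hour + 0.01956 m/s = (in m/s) 0.126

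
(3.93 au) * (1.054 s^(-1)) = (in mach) 1.82e+09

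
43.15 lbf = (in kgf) 19.57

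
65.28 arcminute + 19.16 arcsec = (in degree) 1.093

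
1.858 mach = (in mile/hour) 1415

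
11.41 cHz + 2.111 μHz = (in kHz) 0.0001141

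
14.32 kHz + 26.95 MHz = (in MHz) 26.96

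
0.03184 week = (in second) 1.926e+04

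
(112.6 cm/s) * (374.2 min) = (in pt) 7.166e+07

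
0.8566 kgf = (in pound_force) 1.888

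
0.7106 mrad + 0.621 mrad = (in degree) 0.0763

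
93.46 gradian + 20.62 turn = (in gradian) 8341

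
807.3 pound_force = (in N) 3591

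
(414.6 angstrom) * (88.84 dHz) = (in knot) 7.16e-07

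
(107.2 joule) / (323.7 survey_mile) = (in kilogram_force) 2.098e-05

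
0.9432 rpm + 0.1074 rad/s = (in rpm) 1.969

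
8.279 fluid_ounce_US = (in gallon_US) 0.06468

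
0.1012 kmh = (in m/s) 0.02811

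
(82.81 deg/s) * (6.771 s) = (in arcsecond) 2.019e+06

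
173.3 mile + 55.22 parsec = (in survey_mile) 1.059e+15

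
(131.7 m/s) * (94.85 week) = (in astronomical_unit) 0.0505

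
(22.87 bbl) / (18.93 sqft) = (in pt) 5861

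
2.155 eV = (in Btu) 3.273e-22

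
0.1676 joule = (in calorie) 0.04006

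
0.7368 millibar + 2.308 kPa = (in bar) 0.02382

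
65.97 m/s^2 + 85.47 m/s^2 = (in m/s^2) 151.4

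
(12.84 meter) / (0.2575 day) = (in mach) 1.695e-06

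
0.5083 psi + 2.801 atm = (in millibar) 2873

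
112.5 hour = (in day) 4.688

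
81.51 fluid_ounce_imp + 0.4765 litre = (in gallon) 0.7377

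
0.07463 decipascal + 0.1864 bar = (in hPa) 186.4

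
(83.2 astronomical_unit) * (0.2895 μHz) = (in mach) 1.058e+04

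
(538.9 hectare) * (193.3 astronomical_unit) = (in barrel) 9.802e+20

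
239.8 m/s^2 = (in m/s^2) 239.8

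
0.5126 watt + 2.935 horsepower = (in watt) 2189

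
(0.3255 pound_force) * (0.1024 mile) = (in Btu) 0.2262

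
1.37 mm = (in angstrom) 1.37e+07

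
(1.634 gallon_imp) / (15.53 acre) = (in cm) 1.182e-05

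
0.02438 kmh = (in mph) 0.01515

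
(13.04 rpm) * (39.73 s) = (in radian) 54.25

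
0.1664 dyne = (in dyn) 0.1664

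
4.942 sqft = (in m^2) 0.4591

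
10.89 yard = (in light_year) 1.053e-15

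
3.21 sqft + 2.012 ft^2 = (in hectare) 4.851e-05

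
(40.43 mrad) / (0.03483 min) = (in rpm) 0.1847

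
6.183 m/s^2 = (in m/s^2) 6.183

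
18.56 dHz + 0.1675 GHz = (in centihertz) 1.675e+10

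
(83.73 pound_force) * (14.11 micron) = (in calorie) 0.001256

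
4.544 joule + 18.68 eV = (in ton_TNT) 1.086e-09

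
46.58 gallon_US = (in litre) 176.3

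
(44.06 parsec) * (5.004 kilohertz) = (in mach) 1.998e+19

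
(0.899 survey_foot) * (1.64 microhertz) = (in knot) 8.735e-07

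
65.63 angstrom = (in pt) 1.86e-05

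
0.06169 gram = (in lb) 0.000136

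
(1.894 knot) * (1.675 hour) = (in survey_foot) 1.928e+04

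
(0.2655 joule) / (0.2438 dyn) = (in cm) 1.089e+07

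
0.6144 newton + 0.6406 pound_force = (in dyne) 3.464e+05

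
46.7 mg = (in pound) 0.000103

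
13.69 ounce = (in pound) 0.8556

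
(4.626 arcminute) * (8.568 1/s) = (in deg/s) 0.6606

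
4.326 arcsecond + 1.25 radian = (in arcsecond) 2.578e+05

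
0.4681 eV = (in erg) 7.5e-13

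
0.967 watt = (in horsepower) 0.001297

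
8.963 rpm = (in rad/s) 0.9386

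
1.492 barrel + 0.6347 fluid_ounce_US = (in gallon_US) 62.67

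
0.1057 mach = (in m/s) 35.99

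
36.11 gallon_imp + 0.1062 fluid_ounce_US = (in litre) 164.2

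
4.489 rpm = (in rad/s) 0.4701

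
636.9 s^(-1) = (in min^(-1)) 3.821e+04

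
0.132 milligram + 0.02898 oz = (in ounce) 0.02898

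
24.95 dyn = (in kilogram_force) 2.544e-05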